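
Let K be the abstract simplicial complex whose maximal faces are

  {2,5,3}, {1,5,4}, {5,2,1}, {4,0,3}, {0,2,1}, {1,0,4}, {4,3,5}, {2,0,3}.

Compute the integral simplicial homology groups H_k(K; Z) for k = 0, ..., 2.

H_0 = Z,  H_1 = 0,  H_2 = Z.

We work with the vertex ordering 0 < 1 < 2 < 3 < 4 < 5. The simplices of K, each written with vertices in increasing order, are:

  0-simplices (6): [0], [1], [2], [3], [4], [5]
  1-simplices (12): [0,1], [0,2], [0,3], [0,4], [1,2], [1,4], [1,5], [2,3], [2,5], [3,4], [3,5], [4,5]
  2-simplices (8): [0,1,2], [0,1,4], [0,2,3], [0,3,4], [1,2,5], [1,4,5], [2,3,5], [3,4,5]

giving chain groups C_0 ≅ Z^6, C_1 ≅ Z^12, C_2 ≅ Z^8.

Boundary ∂_1: C_1 → C_0 is given by ∂[p,q] = [q] − [p]. For instance
  ∂[0,3] = [3] − [0].
The resulting 6×12 matrix has rank 5, and its Smith normal form has invariant factors (1,1,1,1,1).

∂_2: C_2 → C_1 maps a triangle to the signed sum of its edges. For instance
  ∂[1,2,5] = [2,5] − [1,5] + [1,2],
  ∂[0,3,4] = [3,4] − [0,4] + [0,3].
The resulting 12×8 matrix has rank 7, and its Smith normal form has invariant factors (1,1,1,1,1,1,1).

Reading off H_k = ker ∂_k / im ∂_{k+1}:

  H_0: rank C_0 − rank ∂_1 = 6 − 5 = 1, and the invariant factors of ∂_1 are all 1, so H_0 ≅ Z.
  H_1: rank ker ∂_1 − rank ∂_2 = (12 − 5) − 7 = 0, and the invariant factors of ∂_2 are all 1, so H_1 ≅ 0.
  H_2: rank ker ∂_2 − rank ∂_3 = (8 − 7) − 0 = 1, and there is no ∂_3, so H_2 ≅ Z.

(K is a triangulation of the 2-sphere S^2.)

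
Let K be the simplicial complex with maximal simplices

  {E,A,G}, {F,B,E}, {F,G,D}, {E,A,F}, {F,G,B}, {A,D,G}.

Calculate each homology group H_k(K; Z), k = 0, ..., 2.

We work with the vertex ordering A < B < D < E < F < G. The simplices of K, each written with vertices in increasing order, are:

  0-simplices (6): A, B, D, E, F, G
  1-simplices (12): AD, AE, AF, AG, BE, BF, BG, DF, DG, EF, EG, FG
  2-simplices (6): ADG, AEF, AEG, BEF, BFG, DFG

giving chain groups C_0 ≅ Z^6, C_1 ≅ Z^12, C_2 ≅ Z^6.

The boundary map ∂_1: C_1 → C_0 sends each edge [p,q] (with p < q) to q − p. For instance
  ∂AF = F − A.
This gives a 6×12 integer matrix of rank 5; reducing to Smith normal form yields diagonal entries (1,1,1,1,1).

Boundary ∂_2: C_2 → C_1 sends each 2-simplex [p,q,r] to [q,r] − [p,r] + [p,q]. For instance
  ∂BFG = FG − BG + BF,
  ∂ADG = DG − AG + AD.
The 12×6 boundary matrix has rank 6 and Smith normal form diag(1,1,1,1,1,1).

Now H_k = ker ∂_k / im ∂_{k+1}, so:

  H_0: rank C_0 − rank ∂_1 = 6 − 5 = 1, and the invariant factors of ∂_1 are all 1, so H_0 ≅ Z.
  H_1: rank ker ∂_1 − rank ∂_2 = (12 − 5) − 6 = 1, and the invariant factors of ∂_2 are all 1, so H_1 ≅ Z.
  H_2: rank ker ∂_2 − rank ∂_3 = (6 − 6) − 0 = 0, and there is no ∂_3, so H_2 ≅ 0.

As a check, the Euler characteristic is 6 − 12 + 6 = 0, which agrees with 1 − 1 + 0 = 0.

H_0 ≅ Z,  H_1 ≅ Z,  H_2 = 0.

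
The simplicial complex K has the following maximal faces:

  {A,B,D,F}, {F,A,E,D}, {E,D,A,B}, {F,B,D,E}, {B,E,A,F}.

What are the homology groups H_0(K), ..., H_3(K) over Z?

H_0 = Z,  H_1 = 0,  H_2 = 0,  H_3 = Z.

Order the vertices as A < B < D < E < F. Listing each simplex with vertices in this order, K has dimension 3 with simplices:

  0-simplices (5): A, B, D, E, F
  1-simplices (10): AB, AD, AE, AF, BD, BE, BF, DE, DF, EF
  2-simplices (10): ABD, ABE, ABF, ADE, ADF, AEF, BDE, BDF, BEF, DEF
  3-simplices (5): ABDE, ABDF, ABEF, ADEF, BDEF

giving chain groups C_0 ≅ Z^5, C_1 ≅ Z^10, C_2 ≅ Z^10, C_3 ≅ Z^5.

∂_1: C_1 → C_0 maps an edge to its endpoints' difference, ∂[p,q] = q − p. For instance
  ∂AB = B − A.
The 5×10 boundary matrix has rank 4 and Smith normal form diag(1,1,1,1).

∂_2: C_2 → C_1 sends each 2-simplex [p,q,r] to [q,r] − [p,r] + [p,q]. For instance
  ∂ADF = DF − AF + AD,
  ∂ABE = BE − AE + AB.
The 10×10 boundary matrix has rank 6 and Smith normal form diag(1,1,1,1,1,1).

Boundary ∂_3: C_3 → C_2 sends each 3-simplex σ to the alternating sum Σ_i (−1)^i (σ with its i-th vertex removed). For instance
  ∂ABEF = BEF − AEF + ABF − ABE,
  ∂BDEF = DEF − BEF + BDF − BDE.
The resulting 10×5 matrix has rank 4, and its Smith normal form has invariant factors (1,1,1,1).

Now H_k = ker ∂_k / im ∂_{k+1}, so:

  H_0: rank C_0 − rank ∂_1 = 5 − 4 = 1, and the invariant factors of ∂_1 are all 1, so H_0 ≅ Z.
  H_1: rank ker ∂_1 − rank ∂_2 = (10 − 4) − 6 = 0, and the invariant factors of ∂_2 are all 1, so H_1 ≅ 0.
  H_2: rank ker ∂_2 − rank ∂_3 = (10 − 6) − 4 = 0, and the invariant factors of ∂_3 are all 1, so H_2 ≅ 0.
  H_3: rank ker ∂_3 − rank ∂_4 = (5 − 4) − 0 = 1, and there is no ∂_4, so H_3 ≅ Z.

As a check, the Euler characteristic is 5 − 10 + 10 − 5 = 0, which agrees with 1 − 0 + 0 − 1 = 0.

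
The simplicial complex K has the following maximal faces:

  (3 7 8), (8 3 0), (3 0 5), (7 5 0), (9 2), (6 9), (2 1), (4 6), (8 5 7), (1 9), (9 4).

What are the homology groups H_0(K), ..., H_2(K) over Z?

K has 10 vertices, 16 edges, 5 triangles.
rank ∂_0 = 0, rank ∂_1 = 8 ⇒ b_0 = 10 − 0 − 8 = 2; all invariant factors of ∂_1 are 1 so no torsion. So H_0 = Z^2.
rank ∂_1 = 8, rank ∂_2 = 5 ⇒ b_1 = 16 − 8 − 5 = 3; all invariant factors of ∂_2 are 1 so no torsion. So H_1 = Z^3.
rank ∂_2 = 5, rank ∂_3 = 0 ⇒ b_2 = 5 − 5 − 0 = 0. So H_2 = 0.

H_0 ≅ Z^2,  H_1 ≅ Z^3,  H_2 = 0.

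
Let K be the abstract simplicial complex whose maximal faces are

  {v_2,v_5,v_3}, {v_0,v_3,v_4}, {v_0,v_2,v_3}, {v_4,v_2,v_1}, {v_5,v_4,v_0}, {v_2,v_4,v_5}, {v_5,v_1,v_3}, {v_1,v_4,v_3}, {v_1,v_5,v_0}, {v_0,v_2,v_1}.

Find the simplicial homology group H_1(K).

H_1 ≅ Z_2.

Order the vertices as v_0 < v_1 < v_2 < v_3 < v_4 < v_5. Listing each simplex with vertices in this order, K has dimension 2 with simplices:

  0-simplices (6): [v_0], [v_1], [v_2], [v_3], [v_4], [v_5]
  1-simplices (15): (15 of them)
  2-simplices (10): [v_0,v_1,v_2], [v_0,v_1,v_5], [v_0,v_2,v_3], [v_0,v_3,v_4], [v_0,v_4,v_5], [v_1,v_2,v_4], [v_1,v_3,v_4], [v_1,v_3,v_5], [v_2,v_3,v_5], [v_2,v_4,v_5]

so the chain groups are C_0 ≅ Z^6, C_1 ≅ Z^15, C_2 ≅ Z^10.

Boundary ∂_1: C_1 → C_0 maps an edge to its endpoints' difference, ∂[p,q] = q − p. For instance
  ∂[v_1,v_5] = [v_5] − [v_1].
As a 6×15 matrix over Z this has rank 5, with invariant factors (1,1,1,1,1).

Boundary ∂_2: C_2 → C_1 sends each 2-simplex [p,q,r] to [q,r] − [p,r] + [p,q]. For instance
  ∂[v_1,v_2,v_4] = [v_2,v_4] − [v_1,v_4] + [v_1,v_2],
  ∂[v_0,v_3,v_4] = [v_3,v_4] − [v_0,v_4] + [v_0,v_3].
As a 15×10 matrix over Z this has rank 10, with invariant factors (1,1,1,1,1,1,1,1,1,2).

Computing H_k = (kernel of ∂_k) / (image of ∂_{k+1}):

  H_1: rank ker ∂_1 − rank ∂_2 = (15 − 5) − 10 = 0, and ∂_2 has invariant factor 2 > 1, so H_1 = Z_2.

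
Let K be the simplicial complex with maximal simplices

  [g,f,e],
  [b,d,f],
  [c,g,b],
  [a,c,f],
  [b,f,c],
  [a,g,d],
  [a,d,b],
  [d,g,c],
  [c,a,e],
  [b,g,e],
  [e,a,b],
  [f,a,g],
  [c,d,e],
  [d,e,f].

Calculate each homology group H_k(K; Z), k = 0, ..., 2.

Take the total order a < b < c < d < e < f < g on the vertex set. Then K (dimension 2) consists of the simplices:

  0-simplices (7): a, b, c, d, e, f, g
  1-simplices (21): ab, ac, ad, ae, af, ag, bc, bd, be, bf, bg, cd, ce, cf, cg, de, df, dg, ef, eg, fg
  2-simplices (14): abd, abe, ace, acf, adg, afg, bcf, bcg, bdf, beg, cde, cdg, def, efg

Hence C_0 ≅ Z^7, C_1 ≅ Z^21, C_2 ≅ Z^14.

The boundary map ∂_1: C_1 → C_0 maps an edge to its endpoints' difference, ∂[p,q] = q − p.
As a 7×21 matrix over Z this has rank 6, with invariant factors (1,1,1,1,1,1).

∂_2: C_2 → C_1 maps a triangle to the signed sum of its edges. For instance
  ∂bdf = df − bf + bd,
  ∂bcg = cg − bg + bc.
The resulting 21×14 matrix has rank 13, and its Smith normal form has invariant factors (1,1,1,1,1,1,1,1,1,1,1,1,1).

Reading off H_k = ker ∂_k / im ∂_{k+1}:

  H_0: rank C_0 − rank ∂_1 = 7 − 6 = 1, and the invariant factors of ∂_1 are all 1, so H_0 ≅ Z.
  H_1: rank ker ∂_1 − rank ∂_2 = (21 − 6) − 13 = 2, and the invariant factors of ∂_2 are all 1, so H_1 ≅ Z^2.
  H_2: rank ker ∂_2 − rank ∂_3 = (14 − 13) − 0 = 1, and there is no ∂_3, so H_2 ≅ Z.

H_0 = Z,  H_1 = Z^2,  H_2 = Z.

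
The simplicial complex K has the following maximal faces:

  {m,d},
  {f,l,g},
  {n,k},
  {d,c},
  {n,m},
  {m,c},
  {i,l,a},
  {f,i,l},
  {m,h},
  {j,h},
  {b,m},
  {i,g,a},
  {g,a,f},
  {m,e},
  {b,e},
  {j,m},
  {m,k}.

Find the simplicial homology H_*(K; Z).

H_0 ≅ Z^2,  H_1 ≅ Z^5,  H_2 = 0.

Order the vertices as a < b < c < d < e < f < g < h < i < j < k < l < m < n. Listing each simplex with vertices in this order, K has dimension 2 with simplices:

  0-simplices (14): a, b, c, d, e, f, g, h, i, j, k, l, m, n
  1-simplices (22): af, ag, ai, al, be, bm, cd, cm, dm, em, fg, fi, fl, gi, gl, hj, hm, il, jm, km, kn, mn
  2-simplices (5): afg, agi, ail, fgl, fil

Hence C_0 ≅ Z^14, C_1 ≅ Z^22, C_2 ≅ Z^5.

The boundary map ∂_1: C_1 → C_0 is given by ∂[p,q] = [q] − [p]. For instance
  ∂gl = l − g.
The 14×22 boundary matrix has rank 12 and Smith normal form diag(1,1,1,1,1,1,1,1,1,1,1,1).

∂_2: C_2 → C_1 maps a triangle to the signed sum of its edges. For instance
  ∂fil = il − fl + fi,
  ∂afg = fg − ag + af.
As a 22×5 matrix over Z this has rank 5, with invariant factors (1,1,1,1,1).

From H_k ≅ ker(∂_k) / im(∂_{k+1}) we obtain:

  H_0: rank C_0 − rank ∂_1 = 14 − 12 = 2, and the invariant factors of ∂_1 are all 1, so H_0 ≅ Z^2.
  H_1: rank ker ∂_1 − rank ∂_2 = (22 − 12) − 5 = 5, and the invariant factors of ∂_2 are all 1, so H_1 ≅ Z^5.
  H_2: rank ker ∂_2 − rank ∂_3 = (5 − 5) − 0 = 0, and there is no ∂_3, so H_2 ≅ 0.

As a check, the Euler characteristic is 14 − 22 + 5 = -3, which agrees with 2 − 5 + 0 = -3.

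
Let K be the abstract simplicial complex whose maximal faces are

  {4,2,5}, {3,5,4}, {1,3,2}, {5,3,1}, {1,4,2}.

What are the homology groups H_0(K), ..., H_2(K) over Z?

H_0 ≅ Z,  H_1 ≅ Z,  H_2 = 0.

Fix the vertex order 1 < 2 < 3 < 4 < 5 and write every simplex with vertices in increasing order. Then dim K = 2 and the simplices of K are:

  0-simplices (5): [1], [2], [3], [4], [5]
  1-simplices (10): [1,2], [1,3], [1,4], [1,5], [2,3], [2,4], [2,5], [3,4], [3,5], [4,5]
  2-simplices (5): [1,2,3], [1,2,4], [1,3,5], [2,4,5], [3,4,5]

Hence C_0 ≅ Z^5, C_1 ≅ Z^10, C_2 ≅ Z^5.

The boundary map ∂_1: C_1 → C_0 is given by ∂[p,q] = [q] − [p]. For instance
  ∂[1,4] = [4] − [1].
The 5×10 boundary matrix has rank 4 and Smith normal form diag(1,1,1,1).

Boundary ∂_2: C_2 → C_1 sends each 2-simplex [p,q,r] to [q,r] − [p,r] + [p,q]. For instance
  ∂[2,4,5] = [4,5] − [2,5] + [2,4],
  ∂[1,3,5] = [3,5] − [1,5] + [1,3].
This gives a 10×5 integer matrix of rank 5; reducing to Smith normal form yields diagonal entries (1,1,1,1,1).

Reading off H_k = ker ∂_k / im ∂_{k+1}:

  H_0: rank C_0 − rank ∂_1 = 5 − 4 = 1, and the invariant factors of ∂_1 are all 1, so H_0 ≅ Z.
  H_1: rank ker ∂_1 − rank ∂_2 = (10 − 4) − 5 = 1, and the invariant factors of ∂_2 are all 1, so H_1 ≅ Z.
  H_2: rank ker ∂_2 − rank ∂_3 = (5 − 5) − 0 = 0, and there is no ∂_3, so H_2 ≅ 0.

As a check, the Euler characteristic is 5 − 10 + 5 = 0, which agrees with 1 − 1 + 0 = 0.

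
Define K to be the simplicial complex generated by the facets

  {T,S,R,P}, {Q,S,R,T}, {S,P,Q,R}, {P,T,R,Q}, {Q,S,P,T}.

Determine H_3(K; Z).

H_3 ≅ Z.

We work with the vertex ordering P < Q < R < S < T. The simplices of K, each written with vertices in increasing order, are:

  0-simplices (5): P, Q, R, S, T
  1-simplices (10): PQ, PR, PS, PT, QR, QS, QT, RS, RT, ST
  2-simplices (10): PQR, PQS, PQT, PRS, PRT, PST, QRS, QRT, QST, RST
  3-simplices (5): PQRS, PQRT, PQST, PRST, QRST

so the chain groups are C_0 ≅ Z^5, C_1 ≅ Z^10, C_2 ≅ Z^10, C_3 ≅ Z^5.

Boundary ∂_1: C_1 → C_0 maps an edge to its endpoints' difference, ∂[p,q] = q − p. For instance
  ∂RT = T − R.
The resulting 5×10 matrix has rank 4, and its Smith normal form has invariant factors (1,1,1,1).

The boundary map ∂_2: C_2 → C_1 sends each 2-simplex [p,q,r] to [q,r] − [p,r] + [p,q]. For instance
  ∂PRT = RT − PT + PR,
  ∂QRS = RS − QS + QR.
The 10×10 boundary matrix has rank 6 and Smith normal form diag(1,1,1,1,1,1).

∂_3: C_3 → C_2 sends each 3-simplex σ to the alternating sum Σ_i (−1)^i (σ with its i-th vertex removed). For instance
  ∂PQRT = QRT − PRT + PQT − PQR,
  ∂PQST = QST − PST + PQT − PQS.
This gives a 10×5 integer matrix of rank 4; reducing to Smith normal form yields diagonal entries (1,1,1,1).

Now H_k = ker ∂_k / im ∂_{k+1}, so:

  H_3: rank ker ∂_3 − rank ∂_4 = (5 − 4) − 0 = 1, and there is no ∂_4, so H_3 ≅ Z.

(K is a triangulation of the 3-sphere S^3.)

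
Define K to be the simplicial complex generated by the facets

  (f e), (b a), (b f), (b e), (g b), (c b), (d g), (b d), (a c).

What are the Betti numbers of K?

Order the vertices as a < b < c < d < e < f < g. Listing each simplex with vertices in this order, K has dimension 1 with simplices:

  0-simplices (7): a, b, c, d, e, f, g
  1-simplices (9): ab, ac, bc, bd, be, bf, bg, dg, ef

giving chain groups C_0 ≅ Z^7, C_1 ≅ Z^9.

Boundary ∂_1: C_1 → C_0 maps an edge to its endpoints' difference, ∂[p,q] = q − p. For instance
  ∂bd = d − b.
As a 7×9 matrix over Z this has rank 6, with invariant factors (1,1,1,1,1,1).

Now H_k = ker ∂_k / im ∂_{k+1}, so:

  H_0: rank C_0 − rank ∂_1 = 7 − 6 = 1, and the invariant factors of ∂_1 are all 1, so H_0 ≅ Z.
  H_1: rank ker ∂_1 − rank ∂_2 = (9 − 6) − 0 = 3, and there is no ∂_2, so H_1 ≅ Z^3.

As a check, the Euler characteristic is 7 − 9 = -2, which agrees with 1 − 3 = -2.

Hence the Betti numbers are b_0 = 1, b_1 = 3.

b_0 = 1, b_1 = 3.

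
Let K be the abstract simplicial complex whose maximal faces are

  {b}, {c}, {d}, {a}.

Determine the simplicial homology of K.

Order the vertices as a < b < c < d. Listing each simplex with vertices in this order, K has dimension 0 with simplices:

  0-simplices (4): a, b, c, d

giving chain groups C_0 ≅ Z^4.

Computing H_k = (kernel of ∂_k) / (image of ∂_{k+1}):

  H_0: rank C_0 − rank ∂_1 = 4 − 0 = 4, and there is no ∂_1, so H_0 = Z^4.

H_0 ≅ Z^4.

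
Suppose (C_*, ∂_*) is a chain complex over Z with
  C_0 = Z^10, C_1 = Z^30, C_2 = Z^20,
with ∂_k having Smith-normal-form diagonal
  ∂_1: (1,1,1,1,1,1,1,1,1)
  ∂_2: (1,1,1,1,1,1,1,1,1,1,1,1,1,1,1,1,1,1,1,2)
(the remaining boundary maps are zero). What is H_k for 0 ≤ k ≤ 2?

H_0: b_0 = 10 − 0 − 9 = 1; torsion from ∂_1 factors > 1: none. So H_0 = Z.
H_1: b_1 = 30 − 9 − 20 = 1; torsion from ∂_2 factors > 1: [2]. So H_1 = Z ⊕ Z_2.
H_2: b_2 = 20 − 20 − 0 = 0; torsion from ∂_3 factors > 1: none. So H_2 = 0.

H_0 = Z,  H_1 = Z ⊕ Z_2,  H_2 = 0.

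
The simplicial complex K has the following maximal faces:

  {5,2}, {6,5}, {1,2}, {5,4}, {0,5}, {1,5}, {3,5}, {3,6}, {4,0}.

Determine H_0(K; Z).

K has 7 vertices, 9 edges.
rank ∂_0 = 0, rank ∂_1 = 6 ⇒ b_0 = 7 − 0 − 6 = 1; all invariant factors of ∂_1 are 1 so no torsion. So H_0 ≅ Z.

H_0 ≅ Z.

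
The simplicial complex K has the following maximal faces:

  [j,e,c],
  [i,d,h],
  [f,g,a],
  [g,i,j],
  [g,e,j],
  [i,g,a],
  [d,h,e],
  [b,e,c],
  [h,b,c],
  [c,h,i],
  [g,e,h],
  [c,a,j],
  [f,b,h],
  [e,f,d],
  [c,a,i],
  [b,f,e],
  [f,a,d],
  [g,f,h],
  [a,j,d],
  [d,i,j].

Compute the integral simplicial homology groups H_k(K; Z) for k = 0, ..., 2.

H_0 ≅ Z,  H_1 ≅ Z ⊕ Z_2,  H_2 = 0.

Fix the vertex order a < b < c < d < e < f < g < h < i < j and write every simplex with vertices in increasing order. Then dim K = 2 and the simplices of K are:

  0-simplices (10): a, b, c, d, e, f, g, h, i, j
  1-simplices (30): ac, ad, af, ag, ai, aj, bc, be, bf, bh, ce, ch, ci, cj, de, df, dh, di, dj, ef, eg, eh, ej, fg, fh, gh, gi, gj, hi, ij
  2-simplices (20): aci, acj, adf, adj, afg, agi, bce, bch, bef, bfh, cej, chi, def, deh, dhi, dij, egh, egj, fgh, gij

so the chain groups are C_0 ≅ Z^10, C_1 ≅ Z^30, C_2 ≅ Z^20.

The boundary map ∂_1: C_1 → C_0 is given by ∂[p,q] = [q] − [p]. For instance
  ∂fh = h − f.
The resulting 10×30 matrix has rank 9, and its Smith normal form has invariant factors (1,1,1,1,1,1,1,1,1).

Boundary ∂_2: C_2 → C_1 sends each 2-simplex [p,q,r] to [q,r] − [p,r] + [p,q]. For instance
  ∂bce = ce − be + bc,
  ∂fgh = gh − fh + fg.
The resulting 30×20 matrix has rank 20, and its Smith normal form has invariant factors (1,1,1,1,1,1,1,1,1,1,1,1,1,1,1,1,1,1,1,2).

Reading off H_k = ker ∂_k / im ∂_{k+1}:

  H_0: rank C_0 − rank ∂_1 = 10 − 9 = 1, and the invariant factors of ∂_1 are all 1, so H_0 ≅ Z.
  H_1: rank ker ∂_1 − rank ∂_2 = (30 − 9) − 20 = 1, and ∂_2 has invariant factor 2 > 1, so H_1 ≅ Z ⊕ Z_2.
  H_2: rank ker ∂_2 − rank ∂_3 = (20 − 20) − 0 = 0, and there is no ∂_3, so H_2 ≅ 0.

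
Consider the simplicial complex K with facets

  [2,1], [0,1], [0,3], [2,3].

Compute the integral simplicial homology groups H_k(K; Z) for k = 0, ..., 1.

H_0 = Z,  H_1 = Z.

Order the vertices as 0 < 1 < 2 < 3. Listing each simplex with vertices in this order, K has dimension 1 with simplices:

  0-simplices (4): [0], [1], [2], [3]
  1-simplices (4): [0,1], [0,3], [1,2], [2,3]

giving chain groups C_0 ≅ Z^4, C_1 ≅ Z^4.

Boundary ∂_1: C_1 → C_0 maps an edge to its endpoints' difference, ∂[p,q] = q − p. For instance
  ∂[1,2] = [2] − [1].
The 4×4 boundary matrix has rank 3 and Smith normal form diag(1,1,1).

Reading off H_k = ker ∂_k / im ∂_{k+1}:

  H_0: rank C_0 − rank ∂_1 = 4 − 3 = 1, and the invariant factors of ∂_1 are all 1, so H_0 ≅ Z.
  H_1: rank ker ∂_1 − rank ∂_2 = (4 − 3) − 0 = 1, and there is no ∂_2, so H_1 ≅ Z.

As a check, the Euler characteristic is 4 − 4 = 0, which agrees with 1 − 1 = 0.
(K is a triangulation of the circle S^1.)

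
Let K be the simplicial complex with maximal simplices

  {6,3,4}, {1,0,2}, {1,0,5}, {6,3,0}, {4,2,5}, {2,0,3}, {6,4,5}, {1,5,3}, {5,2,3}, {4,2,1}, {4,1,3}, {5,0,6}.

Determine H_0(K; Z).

H_0 = Z.

K has 7 vertices, 18 edges, 12 triangles.
rank ∂_0 = 0, rank ∂_1 = 6 ⇒ b_0 = 7 − 0 − 6 = 1; all invariant factors of ∂_1 are 1 so no torsion. So H_0 = Z.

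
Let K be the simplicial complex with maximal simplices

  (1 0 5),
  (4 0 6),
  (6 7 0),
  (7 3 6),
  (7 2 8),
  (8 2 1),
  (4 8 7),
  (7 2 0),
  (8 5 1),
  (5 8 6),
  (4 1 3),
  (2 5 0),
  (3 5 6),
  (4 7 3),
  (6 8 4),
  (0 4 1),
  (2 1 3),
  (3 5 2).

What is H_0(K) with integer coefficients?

H_0 ≅ Z.

Order the vertices as 0 < 1 < 2 < 3 < 4 < 5 < 6 < 7 < 8. Listing each simplex with vertices in this order, K has dimension 2 with simplices:

  0-simplices (9): [0], [1], [2], [3], [4], [5], [6], [7], [8]
  1-simplices (27): (27 of them)
  2-simplices (18): [0,1,4], [0,1,5], [0,2,5], [0,2,7], [0,4,6], [0,6,7], [1,2,3], [1,2,8], [1,3,4], [1,5,8], [2,3,5], [2,7,8], [3,4,7], [3,5,6], [3,6,7], [4,6,8], [4,7,8], [5,6,8]

Hence C_0 ≅ Z^9, C_1 ≅ Z^27, C_2 ≅ Z^18.

∂_1: C_1 → C_0 maps an edge to its endpoints' difference, ∂[p,q] = q − p. For instance
  ∂[5,6] = [6] − [5].
The resulting 9×27 matrix has rank 8, and its Smith normal form has invariant factors (1,1,1,1,1,1,1,1).

Boundary ∂_2: C_2 → C_1 acts by ∂[p,q,r] = [q,r] − [p,r] + [p,q]. For instance
  ∂[2,3,5] = [3,5] − [2,5] + [2,3],
  ∂[0,2,7] = [2,7] − [0,7] + [0,2].
As a 27×18 matrix over Z this has rank 18, with invariant factors (1,1,1,1,1,1,1,1,1,1,1,1,1,1,1,1,1,2).

From H_k ≅ ker(∂_k) / im(∂_{k+1}) we obtain:

  H_0: rank C_0 − rank ∂_1 = 9 − 8 = 1, and the invariant factors of ∂_1 are all 1, so H_0 = Z.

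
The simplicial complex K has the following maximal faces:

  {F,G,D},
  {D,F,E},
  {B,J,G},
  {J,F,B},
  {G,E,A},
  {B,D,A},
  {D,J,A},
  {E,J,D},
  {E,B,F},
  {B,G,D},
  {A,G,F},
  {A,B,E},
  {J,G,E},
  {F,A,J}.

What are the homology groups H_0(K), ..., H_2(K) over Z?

Take the total order A < B < D < E < F < G < J on the vertex set. Then K (dimension 2) consists of the simplices:

  0-simplices (7): A, B, D, E, F, G, J
  1-simplices (21): AB, AD, AE, AF, AG, AJ, BD, BE, BF, BG, BJ, DE, DF, DG, DJ, EF, EG, EJ, FG, FJ, GJ
  2-simplices (14): ABD, ABE, ADJ, AEG, AFG, AFJ, BDG, BEF, BFJ, BGJ, DEF, DEJ, DFG, EGJ

giving chain groups C_0 ≅ Z^7, C_1 ≅ Z^21, C_2 ≅ Z^14.

Boundary ∂_1: C_1 → C_0 maps an edge to its endpoints' difference, ∂[p,q] = q − p. For instance
  ∂AE = E − A.
The 7×21 boundary matrix has rank 6 and Smith normal form diag(1,1,1,1,1,1).

Boundary ∂_2: C_2 → C_1 acts by ∂[p,q,r] = [q,r] − [p,r] + [p,q]. For instance
  ∂DFG = FG − DG + DF,
  ∂ADJ = DJ − AJ + AD.
The 21×14 boundary matrix has rank 13 and Smith normal form diag(1,1,1,1,1,1,1,1,1,1,1,1,1).

Computing H_k = (kernel of ∂_k) / (image of ∂_{k+1}):

  H_0: rank C_0 − rank ∂_1 = 7 − 6 = 1, and the invariant factors of ∂_1 are all 1, so H_0 ≅ Z.
  H_1: rank ker ∂_1 − rank ∂_2 = (21 − 6) − 13 = 2, and the invariant factors of ∂_2 are all 1, so H_1 ≅ Z^2.
  H_2: rank ker ∂_2 − rank ∂_3 = (14 − 13) − 0 = 1, and there is no ∂_3, so H_2 ≅ Z.

As a check, the Euler characteristic is 7 − 21 + 14 = 0, which agrees with 1 − 2 + 1 = 0.
(K is a triangulation of the torus T^2.)

H_0 ≅ Z,  H_1 ≅ Z^2,  H_2 ≅ Z.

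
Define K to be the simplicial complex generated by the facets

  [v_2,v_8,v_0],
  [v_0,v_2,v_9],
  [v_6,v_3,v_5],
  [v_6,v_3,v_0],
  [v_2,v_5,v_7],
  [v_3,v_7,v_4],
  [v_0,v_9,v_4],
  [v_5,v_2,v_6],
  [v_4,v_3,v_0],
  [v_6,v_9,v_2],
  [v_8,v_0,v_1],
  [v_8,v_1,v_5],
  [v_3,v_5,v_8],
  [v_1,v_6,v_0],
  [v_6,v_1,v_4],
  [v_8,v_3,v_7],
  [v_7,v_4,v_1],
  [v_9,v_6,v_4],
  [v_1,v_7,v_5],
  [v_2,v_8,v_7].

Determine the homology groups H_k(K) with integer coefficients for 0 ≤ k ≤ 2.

H_0 = Z,  H_1 = Z × Z/2,  H_2 = 0.

We work with the vertex ordering v_0 < v_1 < v_2 < v_3 < v_4 < v_5 < v_6 < v_7 < v_8 < v_9. The simplices of K, each written with vertices in increasing order, are:

  0-simplices (10): [v_0], [v_1], [v_2], [v_3], [v_4], [v_5], [v_6], [v_7], [v_8], [v_9]
  1-simplices (30): (30 of them)
  2-simplices (20): (20 of them)

so the chain groups are C_0 ≅ Z^10, C_1 ≅ Z^30, C_2 ≅ Z^20.

Boundary ∂_1: C_1 → C_0 is given by ∂[p,q] = [q] − [p]. For instance
  ∂[v_2,v_8] = [v_8] − [v_2].
The 10×30 boundary matrix has rank 9 and Smith normal form diag(1,1,1,1,1,1,1,1,1).

The boundary map ∂_2: C_2 → C_1 acts by ∂[p,q,r] = [q,r] − [p,r] + [p,q]. For instance
  ∂[v_0,v_4,v_9] = [v_4,v_9] − [v_0,v_9] + [v_0,v_4],
  ∂[v_3,v_7,v_8] = [v_7,v_8] − [v_3,v_8] + [v_3,v_7].
As a 30×20 matrix over Z this has rank 20, with invariant factors (1,1,1,1,1,1,1,1,1,1,1,1,1,1,1,1,1,1,1,2).

Now H_k = ker ∂_k / im ∂_{k+1}, so:

  H_0: rank C_0 − rank ∂_1 = 10 − 9 = 1, and the invariant factors of ∂_1 are all 1, so H_0 ≅ Z.
  H_1: rank ker ∂_1 − rank ∂_2 = (30 − 9) − 20 = 1, and ∂_2 has invariant factor 2 > 1, so H_1 ≅ Z × Z/2.
  H_2: rank ker ∂_2 − rank ∂_3 = (20 − 20) − 0 = 0, and there is no ∂_3, so H_2 ≅ 0.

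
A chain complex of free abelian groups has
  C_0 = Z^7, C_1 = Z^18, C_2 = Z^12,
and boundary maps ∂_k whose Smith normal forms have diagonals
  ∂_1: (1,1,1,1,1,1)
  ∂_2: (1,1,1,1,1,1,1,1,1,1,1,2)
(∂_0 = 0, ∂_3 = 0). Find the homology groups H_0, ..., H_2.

H_0 ≅ Z,  H_1 ≅ Z/2,  H_2 = 0.

H_0: b_0 = 7 − 0 − 6 = 1; torsion from ∂_1 factors > 1: none. So H_0 ≅ Z.
H_1: b_1 = 18 − 6 − 12 = 0; torsion from ∂_2 factors > 1: [2]. So H_1 ≅ Z/2.
H_2: b_2 = 12 − 12 − 0 = 0; torsion from ∂_3 factors > 1: none. So H_2 ≅ 0.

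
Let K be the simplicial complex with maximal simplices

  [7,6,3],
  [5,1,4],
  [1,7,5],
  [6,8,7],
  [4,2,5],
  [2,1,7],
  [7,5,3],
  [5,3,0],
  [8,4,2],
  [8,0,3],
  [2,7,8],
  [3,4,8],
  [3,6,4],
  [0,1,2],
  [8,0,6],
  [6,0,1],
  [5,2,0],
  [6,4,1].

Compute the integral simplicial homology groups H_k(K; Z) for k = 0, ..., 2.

Fix the vertex order 0 < 1 < 2 < 3 < 4 < 5 < 6 < 7 < 8 and write every simplex with vertices in increasing order. Then dim K = 2 and the simplices of K are:

  0-simplices (9): [0], [1], [2], [3], [4], [5], [6], [7], [8]
  1-simplices (27): (27 of them)
  2-simplices (18): [0,1,2], [0,1,6], [0,2,5], [0,3,5], [0,3,8], [0,6,8], [1,2,7], [1,4,5], [1,4,6], [1,5,7], [2,4,5], [2,4,8], [2,7,8], [3,4,6], [3,4,8], [3,5,7], [3,6,7], [6,7,8]

Hence C_0 ≅ Z^9, C_1 ≅ Z^27, C_2 ≅ Z^18.

∂_1: C_1 → C_0 maps an edge to its endpoints' difference, ∂[p,q] = q − p.
This gives a 9×27 integer matrix of rank 8; reducing to Smith normal form yields diagonal entries (1,1,1,1,1,1,1,1).

Boundary ∂_2: C_2 → C_1 acts by ∂[p,q,r] = [q,r] − [p,r] + [p,q]. For instance
  ∂[6,7,8] = [7,8] − [6,8] + [6,7],
  ∂[0,1,6] = [1,6] − [0,6] + [0,1].
This gives a 27×18 integer matrix of rank 18; reducing to Smith normal form yields diagonal entries (1,1,1,1,1,1,1,1,1,1,1,1,1,1,1,1,1,2).

From H_k ≅ ker(∂_k) / im(∂_{k+1}) we obtain:

  H_0: rank C_0 − rank ∂_1 = 9 − 8 = 1, and the invariant factors of ∂_1 are all 1, so H_0 = Z.
  H_1: rank ker ∂_1 − rank ∂_2 = (27 − 8) − 18 = 1, and ∂_2 has invariant factor 2 > 1, so H_1 = Z ⊕ Z/2Z.
  H_2: rank ker ∂_2 − rank ∂_3 = (18 − 18) − 0 = 0, and there is no ∂_3, so H_2 = 0.

As a check, the Euler characteristic is 9 − 27 + 18 = 0, which agrees with 1 − 1 + 0 = 0.

H_0 ≅ Z,  H_1 ≅ Z ⊕ Z/2Z,  H_2 = 0.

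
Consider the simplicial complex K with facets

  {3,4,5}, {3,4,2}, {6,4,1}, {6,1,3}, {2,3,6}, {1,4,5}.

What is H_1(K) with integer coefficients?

H_1 = Z.

Order the vertices as 1 < 2 < 3 < 4 < 5 < 6. Listing each simplex with vertices in this order, K has dimension 2 with simplices:

  0-simplices (6): [1], [2], [3], [4], [5], [6]
  1-simplices (12): [1,3], [1,4], [1,5], [1,6], [2,3], [2,4], [2,6], [3,4], [3,5], [3,6], [4,5], [4,6]
  2-simplices (6): [1,3,6], [1,4,5], [1,4,6], [2,3,4], [2,3,6], [3,4,5]

Hence C_0 ≅ Z^6, C_1 ≅ Z^12, C_2 ≅ Z^6.

Boundary ∂_1: C_1 → C_0 is given by ∂[p,q] = [q] − [p].
This gives a 6×12 integer matrix of rank 5; reducing to Smith normal form yields diagonal entries (1,1,1,1,1).

The boundary map ∂_2: C_2 → C_1 sends each 2-simplex [p,q,r] to [q,r] − [p,r] + [p,q]. For instance
  ∂[3,4,5] = [4,5] − [3,5] + [3,4],
  ∂[1,4,5] = [4,5] − [1,5] + [1,4].
This gives a 12×6 integer matrix of rank 6; reducing to Smith normal form yields diagonal entries (1,1,1,1,1,1).

Reading off H_k = ker ∂_k / im ∂_{k+1}:

  H_1: rank ker ∂_1 − rank ∂_2 = (12 − 5) − 6 = 1, and the invariant factors of ∂_2 are all 1, so H_1 = Z.

(K is a triangulation of the cylinder S^1 x I.)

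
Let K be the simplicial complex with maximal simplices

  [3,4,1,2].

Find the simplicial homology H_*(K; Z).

K has 4 vertices, 6 edges, 4 triangles, 1 3-simplex.
rank ∂_0 = 0, rank ∂_1 = 3 ⇒ b_0 = 4 − 0 − 3 = 1; all invariant factors of ∂_1 are 1 so no torsion. So H_0 ≅ Z.
rank ∂_1 = 3, rank ∂_2 = 3 ⇒ b_1 = 6 − 3 − 3 = 0; all invariant factors of ∂_2 are 1 so no torsion. So H_1 ≅ 0.
rank ∂_2 = 3, rank ∂_3 = 1 ⇒ b_2 = 4 − 3 − 1 = 0; all invariant factors of ∂_3 are 1 so no torsion. So H_2 ≅ 0.
rank ∂_3 = 1, rank ∂_4 = 0 ⇒ b_3 = 1 − 1 − 0 = 0. So H_3 ≅ 0.

H_0 ≅ Z,  H_1 = 0,  H_2 = 0,  H_3 = 0.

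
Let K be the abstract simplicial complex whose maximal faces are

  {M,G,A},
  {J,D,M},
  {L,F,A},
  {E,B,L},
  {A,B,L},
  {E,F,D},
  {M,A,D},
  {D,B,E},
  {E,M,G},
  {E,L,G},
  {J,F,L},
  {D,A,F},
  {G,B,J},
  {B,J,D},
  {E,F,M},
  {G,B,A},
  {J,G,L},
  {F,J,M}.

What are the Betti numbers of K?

b_0 = 1, b_1 = 1, b_2 = 0.

Take the total order A < B < D < E < F < G < J < L < M on the vertex set. Then K (dimension 2) consists of the simplices:

  0-simplices (9): A, B, D, E, F, G, J, L, M
  1-simplices (27): AB, AD, AF, AG, AL, AM, BD, BE, BG, BJ, BL, DE, DF, DJ, DM, EF, EG, EL, EM, FJ, FL, FM, GJ, GL, GM, JL, JM
  2-simplices (18): ABG, ABL, ADF, ADM, AFL, AGM, BDE, BDJ, BEL, BGJ, DEF, DJM, EFM, EGL, EGM, FJL, FJM, GJL

giving chain groups C_0 ≅ Z^9, C_1 ≅ Z^27, C_2 ≅ Z^18.

∂_1: C_1 → C_0 maps an edge to its endpoints' difference, ∂[p,q] = q − p. For instance
  ∂EF = F − E.
The resulting 9×27 matrix has rank 8, and its Smith normal form has invariant factors (1,1,1,1,1,1,1,1).

∂_2: C_2 → C_1 acts by ∂[p,q,r] = [q,r] − [p,r] + [p,q]. For instance
  ∂EFM = FM − EM + EF,
  ∂AGM = GM − AM + AG.
The 27×18 boundary matrix has rank 18 and Smith normal form diag(1,1,1,1,1,1,1,1,1,1,1,1,1,1,1,1,1,2).

From H_k ≅ ker(∂_k) / im(∂_{k+1}) we obtain:

  H_0: rank C_0 − rank ∂_1 = 9 − 8 = 1, and the invariant factors of ∂_1 are all 1, so H_0 = Z.
  H_1: rank ker ∂_1 − rank ∂_2 = (27 − 8) − 18 = 1, and ∂_2 has invariant factor 2 > 1, so H_1 = Z ⊕ Z/2Z.
  H_2: rank ker ∂_2 − rank ∂_3 = (18 − 18) − 0 = 0, and there is no ∂_3, so H_2 = 0.

Hence the Betti numbers are b_0 = 1, b_1 = 1, b_2 = 0.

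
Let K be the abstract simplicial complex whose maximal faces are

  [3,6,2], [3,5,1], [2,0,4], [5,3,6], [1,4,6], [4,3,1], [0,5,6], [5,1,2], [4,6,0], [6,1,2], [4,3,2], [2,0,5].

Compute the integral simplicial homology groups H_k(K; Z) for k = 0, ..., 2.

K has 7 vertices, 18 edges, 12 triangles.
rank ∂_0 = 0, rank ∂_1 = 6 ⇒ b_0 = 7 − 0 − 6 = 1; all invariant factors of ∂_1 are 1 so no torsion. So H_0 ≅ Z.
rank ∂_1 = 6, rank ∂_2 = 12 ⇒ b_1 = 18 − 6 − 12 = 0; ∂_2 has invariant factor(s) [2] giving torsion. So H_1 ≅ Z/2Z.
rank ∂_2 = 12, rank ∂_3 = 0 ⇒ b_2 = 12 − 12 − 0 = 0. So H_2 ≅ 0.

H_0 = Z,  H_1 = Z/2Z,  H_2 = 0.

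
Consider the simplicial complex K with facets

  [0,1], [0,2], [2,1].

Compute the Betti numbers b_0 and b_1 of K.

Order the vertices as 0 < 1 < 2. Listing each simplex with vertices in this order, K has dimension 1 with simplices:

  0-simplices (3): [0], [1], [2]
  1-simplices (3): [0,1], [0,2], [1,2]

Hence C_0 ≅ Z^3, C_1 ≅ Z^3.

Boundary ∂_1: C_1 → C_0 sends each edge [p,q] (with p < q) to q − p.
This gives a 3×3 integer matrix of rank 2; reducing to Smith normal form yields diagonal entries (1,1).

Reading off H_k = ker ∂_k / im ∂_{k+1}:

  H_0: rank C_0 − rank ∂_1 = 3 − 2 = 1, and the invariant factors of ∂_1 are all 1, so H_0 = Z.
  H_1: rank ker ∂_1 − rank ∂_2 = (3 − 2) − 0 = 1, and there is no ∂_2, so H_1 = Z.

As a check, the Euler characteristic is 3 − 3 = 0, which agrees with 1 − 1 = 0.

Hence the Betti numbers are b_0 = 1, b_1 = 1.

b_0 = 1, b_1 = 1.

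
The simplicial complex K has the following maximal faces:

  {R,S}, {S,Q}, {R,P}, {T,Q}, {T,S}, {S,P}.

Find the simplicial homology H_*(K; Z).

K has 5 vertices, 6 edges.
rank ∂_0 = 0, rank ∂_1 = 4 ⇒ b_0 = 5 − 0 − 4 = 1; all invariant factors of ∂_1 are 1 so no torsion. So H_0 ≅ Z.
rank ∂_1 = 4, rank ∂_2 = 0 ⇒ b_1 = 6 − 4 − 0 = 2. So H_1 ≅ Z^2.

H_0 ≅ Z,  H_1 ≅ Z^2.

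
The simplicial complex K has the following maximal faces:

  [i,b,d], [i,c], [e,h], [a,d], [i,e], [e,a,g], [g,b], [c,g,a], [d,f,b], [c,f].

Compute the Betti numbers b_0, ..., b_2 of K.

b_0 = 1, b_1 = 4, b_2 = 0.

Order the vertices as a < b < c < d < e < f < g < h < i. Listing each simplex with vertices in this order, K has dimension 2 with simplices:

  0-simplices (9): a, b, c, d, e, f, g, h, i
  1-simplices (16): ac, ad, ae, ag, bd, bf, bg, bi, cf, cg, ci, df, di, eg, eh, ei
  2-simplices (4): acg, aeg, bdf, bdi

so the chain groups are C_0 ≅ Z^9, C_1 ≅ Z^16, C_2 ≅ Z^4.

The boundary map ∂_1: C_1 → C_0 sends each edge [p,q] (with p < q) to q − p. For instance
  ∂ad = d − a.
As a 9×16 matrix over Z this has rank 8, with invariant factors (1,1,1,1,1,1,1,1).

∂_2: C_2 → C_1 sends each 2-simplex [p,q,r] to [q,r] − [p,r] + [p,q]. For instance
  ∂bdi = di − bi + bd,
  ∂aeg = eg − ag + ae.
The 16×4 boundary matrix has rank 4 and Smith normal form diag(1,1,1,1).

Now H_k = ker ∂_k / im ∂_{k+1}, so:

  H_0: rank C_0 − rank ∂_1 = 9 − 8 = 1, and the invariant factors of ∂_1 are all 1, so H_0 ≅ Z.
  H_1: rank ker ∂_1 − rank ∂_2 = (16 − 8) − 4 = 4, and the invariant factors of ∂_2 are all 1, so H_1 ≅ Z^4.
  H_2: rank ker ∂_2 − rank ∂_3 = (4 − 4) − 0 = 0, and there is no ∂_3, so H_2 ≅ 0.

Hence the Betti numbers are b_0 = 1, b_1 = 4, b_2 = 0.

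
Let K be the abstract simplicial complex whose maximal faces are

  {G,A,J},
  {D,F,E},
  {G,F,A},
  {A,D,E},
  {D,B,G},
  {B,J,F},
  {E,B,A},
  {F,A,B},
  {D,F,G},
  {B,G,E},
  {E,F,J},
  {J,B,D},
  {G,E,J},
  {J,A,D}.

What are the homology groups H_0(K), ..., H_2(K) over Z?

We work with the vertex ordering A < B < D < E < F < G < J. The simplices of K, each written with vertices in increasing order, are:

  0-simplices (7): A, B, D, E, F, G, J
  1-simplices (21): AB, AD, AE, AF, AG, AJ, BD, BE, BF, BG, BJ, DE, DF, DG, DJ, EF, EG, EJ, FG, FJ, GJ
  2-simplices (14): ABE, ABF, ADE, ADJ, AFG, AGJ, BDG, BDJ, BEG, BFJ, DEF, DFG, EFJ, EGJ

so the chain groups are C_0 ≅ Z^7, C_1 ≅ Z^21, C_2 ≅ Z^14.

Boundary ∂_1: C_1 → C_0 sends each edge [p,q] (with p < q) to q − p.
The resulting 7×21 matrix has rank 6, and its Smith normal form has invariant factors (1,1,1,1,1,1).

The boundary map ∂_2: C_2 → C_1 maps a triangle to the signed sum of its edges. For instance
  ∂AGJ = GJ − AJ + AG,
  ∂ADE = DE − AE + AD.
The resulting 21×14 matrix has rank 13, and its Smith normal form has invariant factors (1,1,1,1,1,1,1,1,1,1,1,1,1).

Now H_k = ker ∂_k / im ∂_{k+1}, so:

  H_0: rank C_0 − rank ∂_1 = 7 − 6 = 1, and the invariant factors of ∂_1 are all 1, so H_0 ≅ Z.
  H_1: rank ker ∂_1 − rank ∂_2 = (21 − 6) − 13 = 2, and the invariant factors of ∂_2 are all 1, so H_1 ≅ Z^2.
  H_2: rank ker ∂_2 − rank ∂_3 = (14 − 13) − 0 = 1, and there is no ∂_3, so H_2 ≅ Z.

As a check, the Euler characteristic is 7 − 21 + 14 = 0, which agrees with 1 − 2 + 1 = 0.

H_0 = Z,  H_1 = Z^2,  H_2 = Z.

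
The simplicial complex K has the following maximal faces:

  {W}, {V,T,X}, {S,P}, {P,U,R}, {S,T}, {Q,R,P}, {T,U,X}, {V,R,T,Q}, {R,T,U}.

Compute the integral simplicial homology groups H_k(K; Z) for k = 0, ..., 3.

H_0 = Z^2,  H_1 = Z,  H_2 = 0,  H_3 = 0.

Fix the vertex order P < Q < R < S < T < U < V < W < X and write every simplex with vertices in increasing order. Then dim K = 3 and the simplices of K are:

  0-simplices (9): P, Q, R, S, T, U, V, W, X
  1-simplices (16): PQ, PR, PS, PU, QR, QT, QV, RT, RU, RV, ST, TU, TV, TX, UX, VX
  2-simplices (9): PQR, PRU, QRT, QRV, QTV, RTU, RTV, TUX, TVX
  3-simplices (1): QRTV

giving chain groups C_0 ≅ Z^9, C_1 ≅ Z^16, C_2 ≅ Z^9, C_3 ≅ Z^1.

Boundary ∂_1: C_1 → C_0 maps an edge to its endpoints' difference, ∂[p,q] = q − p. For instance
  ∂RV = V − R.
The 9×16 boundary matrix has rank 7 and Smith normal form diag(1,1,1,1,1,1,1).

The boundary map ∂_2: C_2 → C_1 maps a triangle to the signed sum of its edges. For instance
  ∂PRU = RU − PU + PR,
  ∂QRT = RT − QT + QR.
As a 16×9 matrix over Z this has rank 8, with invariant factors (1,1,1,1,1,1,1,1).

Boundary ∂_3: C_3 → C_2 sends each 3-simplex σ to the alternating sum Σ_i (−1)^i (σ with its i-th vertex removed). For instance
  ∂QRTV = RTV − QTV + QRV − QRT.
The 9×1 boundary matrix has rank 1 and Smith normal form diag(1).

Reading off H_k = ker ∂_k / im ∂_{k+1}:

  H_0: rank C_0 − rank ∂_1 = 9 − 7 = 2, and the invariant factors of ∂_1 are all 1, so H_0 = Z^2.
  H_1: rank ker ∂_1 − rank ∂_2 = (16 − 7) − 8 = 1, and the invariant factors of ∂_2 are all 1, so H_1 = Z.
  H_2: rank ker ∂_2 − rank ∂_3 = (9 − 8) − 1 = 0, and the invariant factors of ∂_3 are all 1, so H_2 = 0.
  H_3: rank ker ∂_3 − rank ∂_4 = (1 − 1) − 0 = 0, and there is no ∂_4, so H_3 = 0.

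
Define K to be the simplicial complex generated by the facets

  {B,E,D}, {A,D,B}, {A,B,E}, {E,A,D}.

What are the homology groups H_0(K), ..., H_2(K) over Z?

H_0 ≅ Z,  H_1 = 0,  H_2 ≅ Z.

Take the total order A < B < D < E on the vertex set. Then K (dimension 2) consists of the simplices:

  0-simplices (4): A, B, D, E
  1-simplices (6): AB, AD, AE, BD, BE, DE
  2-simplices (4): ABD, ABE, ADE, BDE

giving chain groups C_0 ≅ Z^4, C_1 ≅ Z^6, C_2 ≅ Z^4.

The boundary map ∂_1: C_1 → C_0 sends each edge [p,q] (with p < q) to q − p. For instance
  ∂AB = B − A.
As a 4×6 matrix over Z this has rank 3, with invariant factors (1,1,1).

The boundary map ∂_2: C_2 → C_1 acts by ∂[p,q,r] = [q,r] − [p,r] + [p,q]. For instance
  ∂ADE = DE − AE + AD,
  ∂ABD = BD − AD + AB.
The resulting 6×4 matrix has rank 3, and its Smith normal form has invariant factors (1,1,1).

Computing H_k = (kernel of ∂_k) / (image of ∂_{k+1}):

  H_0: rank C_0 − rank ∂_1 = 4 − 3 = 1, and the invariant factors of ∂_1 are all 1, so H_0 ≅ Z.
  H_1: rank ker ∂_1 − rank ∂_2 = (6 − 3) − 3 = 0, and the invariant factors of ∂_2 are all 1, so H_1 ≅ 0.
  H_2: rank ker ∂_2 − rank ∂_3 = (4 − 3) − 0 = 1, and there is no ∂_3, so H_2 ≅ Z.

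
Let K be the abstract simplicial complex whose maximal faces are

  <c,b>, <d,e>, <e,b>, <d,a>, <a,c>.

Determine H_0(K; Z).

We work with the vertex ordering a < b < c < d < e. The simplices of K, each written with vertices in increasing order, are:

  0-simplices (5): a, b, c, d, e
  1-simplices (5): ac, ad, bc, be, de

giving chain groups C_0 ≅ Z^5, C_1 ≅ Z^5.

The boundary map ∂_1: C_1 → C_0 maps an edge to its endpoints' difference, ∂[p,q] = q − p.
As a 5×5 matrix over Z this has rank 4, with invariant factors (1,1,1,1).

Reading off H_k = ker ∂_k / im ∂_{k+1}:

  H_0: rank C_0 − rank ∂_1 = 5 − 4 = 1, and the invariant factors of ∂_1 are all 1, so H_0 = Z.

H_0 = Z.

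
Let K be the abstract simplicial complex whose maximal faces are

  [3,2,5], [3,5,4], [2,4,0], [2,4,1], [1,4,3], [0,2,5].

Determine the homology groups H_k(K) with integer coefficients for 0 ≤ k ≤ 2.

K has 6 vertices, 12 edges, 6 triangles.
rank ∂_0 = 0, rank ∂_1 = 5 ⇒ b_0 = 6 − 0 − 5 = 1; all invariant factors of ∂_1 are 1 so no torsion. So H_0 ≅ Z.
rank ∂_1 = 5, rank ∂_2 = 6 ⇒ b_1 = 12 − 5 − 6 = 1; all invariant factors of ∂_2 are 1 so no torsion. So H_1 ≅ Z.
rank ∂_2 = 6, rank ∂_3 = 0 ⇒ b_2 = 6 − 6 − 0 = 0. So H_2 ≅ 0.

H_0 ≅ Z,  H_1 ≅ Z,  H_2 = 0.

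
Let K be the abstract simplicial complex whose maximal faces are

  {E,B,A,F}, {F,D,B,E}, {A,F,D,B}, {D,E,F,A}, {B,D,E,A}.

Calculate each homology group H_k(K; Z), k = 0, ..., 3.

H_0 ≅ Z,  H_1 = 0,  H_2 = 0,  H_3 ≅ Z.

Fix the vertex order A < B < D < E < F and write every simplex with vertices in increasing order. Then dim K = 3 and the simplices of K are:

  0-simplices (5): A, B, D, E, F
  1-simplices (10): AB, AD, AE, AF, BD, BE, BF, DE, DF, EF
  2-simplices (10): ABD, ABE, ABF, ADE, ADF, AEF, BDE, BDF, BEF, DEF
  3-simplices (5): ABDE, ABDF, ABEF, ADEF, BDEF

so the chain groups are C_0 ≅ Z^5, C_1 ≅ Z^10, C_2 ≅ Z^10, C_3 ≅ Z^5.

∂_1: C_1 → C_0 is given by ∂[p,q] = [q] − [p].
As a 5×10 matrix over Z this has rank 4, with invariant factors (1,1,1,1).

∂_2: C_2 → C_1 sends each 2-simplex [p,q,r] to [q,r] − [p,r] + [p,q]. For instance
  ∂DEF = EF − DF + DE,
  ∂AEF = EF − AF + AE.
The 10×10 boundary matrix has rank 6 and Smith normal form diag(1,1,1,1,1,1).

The boundary map ∂_3: C_3 → C_2 sends each 3-simplex σ to the alternating sum Σ_i (−1)^i (σ with its i-th vertex removed). For instance
  ∂BDEF = DEF − BEF + BDF − BDE,
  ∂ABDE = BDE − ADE + ABE − ABD.
The resulting 10×5 matrix has rank 4, and its Smith normal form has invariant factors (1,1,1,1).

Reading off H_k = ker ∂_k / im ∂_{k+1}:

  H_0: rank C_0 − rank ∂_1 = 5 − 4 = 1, and the invariant factors of ∂_1 are all 1, so H_0 ≅ Z.
  H_1: rank ker ∂_1 − rank ∂_2 = (10 − 4) − 6 = 0, and the invariant factors of ∂_2 are all 1, so H_1 ≅ 0.
  H_2: rank ker ∂_2 − rank ∂_3 = (10 − 6) − 4 = 0, and the invariant factors of ∂_3 are all 1, so H_2 ≅ 0.
  H_3: rank ker ∂_3 − rank ∂_4 = (5 − 4) − 0 = 1, and there is no ∂_4, so H_3 ≅ Z.

As a check, the Euler characteristic is 5 − 10 + 10 − 5 = 0, which agrees with 1 − 0 + 0 − 1 = 0.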